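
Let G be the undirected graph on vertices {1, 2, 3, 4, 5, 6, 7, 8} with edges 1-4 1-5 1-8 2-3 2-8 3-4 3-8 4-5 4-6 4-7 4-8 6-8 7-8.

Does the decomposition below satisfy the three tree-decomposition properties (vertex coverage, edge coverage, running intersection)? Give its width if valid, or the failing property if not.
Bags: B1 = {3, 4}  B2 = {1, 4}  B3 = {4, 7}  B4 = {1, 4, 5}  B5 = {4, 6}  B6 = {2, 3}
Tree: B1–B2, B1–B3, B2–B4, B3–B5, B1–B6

No — vertex 8 appears in no bag.

A tree decomposition must satisfy three properties: every vertex lies in some bag; for every edge, both endpoints lie together in some bag; and for every vertex, the bags containing it form a connected subtree. Here vertex 8 appears in no bag, so the decomposition is invalid.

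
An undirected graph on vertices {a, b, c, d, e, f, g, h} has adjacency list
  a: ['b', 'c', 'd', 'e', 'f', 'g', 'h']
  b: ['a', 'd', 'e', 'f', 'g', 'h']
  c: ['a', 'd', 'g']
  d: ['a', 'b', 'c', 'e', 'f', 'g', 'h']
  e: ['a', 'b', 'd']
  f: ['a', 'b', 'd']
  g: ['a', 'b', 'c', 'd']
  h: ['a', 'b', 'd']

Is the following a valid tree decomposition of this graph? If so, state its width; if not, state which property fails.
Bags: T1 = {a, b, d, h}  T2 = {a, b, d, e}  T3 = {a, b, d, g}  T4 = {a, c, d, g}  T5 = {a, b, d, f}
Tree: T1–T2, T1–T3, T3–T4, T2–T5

Checking the three conditions: (i) the bags cover all of {a, b, c, d, e, f, g, h}; (ii) for each edge, some bag contains both endpoints; (iii) the bags containing any fixed vertex form a subtree. All hold, so the decomposition is valid with width 4 − 1 = 3.

Yes; width 3.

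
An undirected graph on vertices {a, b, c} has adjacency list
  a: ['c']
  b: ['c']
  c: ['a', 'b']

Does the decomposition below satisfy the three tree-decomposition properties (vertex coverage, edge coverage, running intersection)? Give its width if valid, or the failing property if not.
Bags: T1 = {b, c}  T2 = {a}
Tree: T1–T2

A tree decomposition must satisfy three properties: every vertex lies in some bag; for every edge, both endpoints lie together in some bag; and for every vertex, the bags containing it form a connected subtree. Here edge (c,a) lies in no bag, so the decomposition is invalid.

No — edge (c,a) lies in no bag.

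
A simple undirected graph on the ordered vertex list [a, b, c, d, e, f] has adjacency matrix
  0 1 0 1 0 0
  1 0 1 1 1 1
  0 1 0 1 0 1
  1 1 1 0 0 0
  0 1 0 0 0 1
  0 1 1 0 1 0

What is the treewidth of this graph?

A width-2 tree decomposition is:
Bags: B1 = {a, b, d}  B2 = {b, c, d}  B3 = {b, c, f}  B4 = {b, e, f}
Tree: B1–B2, B2–B3, B3–B4
Each bag holds 3 vertices, so the decomposition has width 2, which upper-bounds the treewidth. For the lower bound, the 3 vertices {b, c, d} are pairwise adjacent, and any tree decomposition puts a clique entirely inside one bag — forcing width ≥ 2. Hence tw(G) = 2 exactly.

2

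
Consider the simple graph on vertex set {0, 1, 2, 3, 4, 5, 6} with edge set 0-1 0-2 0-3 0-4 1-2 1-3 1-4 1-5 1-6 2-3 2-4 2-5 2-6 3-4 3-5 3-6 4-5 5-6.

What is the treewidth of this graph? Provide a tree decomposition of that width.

Every bag has size at most 5, so the width is 5 − 1 = 4 and tw(G) ≤ 4. For the lower bound, the 5 vertices {0, 1, 2, 3, 4} are pairwise adjacent, and any tree decomposition puts a clique entirely inside one bag — forcing width ≥ 4. The upper and lower bounds meet at 4, so that is the treewidth.

Treewidth 4.
Bags: B1 = {1, 2, 3, 4, 5}  B2 = {1, 2, 3, 5, 6}  B3 = {0, 1, 2, 3, 4}
Tree: B1–B2, B1–B3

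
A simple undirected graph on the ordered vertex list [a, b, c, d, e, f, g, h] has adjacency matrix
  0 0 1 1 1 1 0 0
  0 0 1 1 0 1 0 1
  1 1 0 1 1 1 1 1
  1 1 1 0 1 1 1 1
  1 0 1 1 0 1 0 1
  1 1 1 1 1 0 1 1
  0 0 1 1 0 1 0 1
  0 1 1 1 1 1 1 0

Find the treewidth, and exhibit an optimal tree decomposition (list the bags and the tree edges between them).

Treewidth 4.
Bags: B1 = {c, d, e, f, h}  B2 = {b, c, d, f, h}  B3 = {a, c, d, e, f}  B4 = {c, d, f, g, h}
Tree: B1–B2, B1–B3, B2–B4

Every bag has size at most 5, so the width is 5 − 1 = 4 and tw(G) ≤ 4. Conversely, {c, d, f, g, h} is a clique of size 5, and the vertices of any clique must share a bag in every tree decomposition; so some bag has ≥ 5 vertices and tw(G) ≥ 4. Therefore the treewidth is 4.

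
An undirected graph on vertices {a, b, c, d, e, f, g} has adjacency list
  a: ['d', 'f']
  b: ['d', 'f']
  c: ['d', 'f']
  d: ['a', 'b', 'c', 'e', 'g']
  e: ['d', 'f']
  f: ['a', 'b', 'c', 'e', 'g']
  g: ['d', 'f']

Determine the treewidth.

2

A width-2 tree decomposition is:
Bags: B1 = {d, f, g}  B2 = {c, d, f}  B3 = {a, d, f}  B4 = {b, d, f}  B5 = {d, e, f}
Tree: B1–B2, B2–B3, B3–B4, B4–B5
Each bag holds 3 vertices, so the decomposition has width 2, which upper-bounds the treewidth. Since f–g–d–c–f is a cycle in G, G is not acyclic. Forests are exactly the graphs of treewidth ≤ 1, so tw(G) ≥ 2. Combining the bounds, tw(G) = 2.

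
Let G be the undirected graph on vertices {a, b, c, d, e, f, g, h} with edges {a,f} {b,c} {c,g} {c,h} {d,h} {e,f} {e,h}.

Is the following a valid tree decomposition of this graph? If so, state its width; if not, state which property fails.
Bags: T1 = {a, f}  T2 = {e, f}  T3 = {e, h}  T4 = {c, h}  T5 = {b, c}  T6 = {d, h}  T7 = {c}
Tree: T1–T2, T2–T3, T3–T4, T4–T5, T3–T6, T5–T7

A tree decomposition must satisfy three properties: every vertex lies in some bag; for every edge, both endpoints lie together in some bag; and for every vertex, the bags containing it form a connected subtree. Here vertex g appears in no bag, so the decomposition is invalid.

No — vertex g appears in no bag.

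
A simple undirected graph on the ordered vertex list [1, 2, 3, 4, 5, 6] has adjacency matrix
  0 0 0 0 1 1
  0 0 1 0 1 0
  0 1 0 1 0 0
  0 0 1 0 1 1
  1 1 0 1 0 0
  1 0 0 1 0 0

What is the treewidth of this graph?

2

A width-2 tree decomposition is:
Bags: B1 = {1, 4, 6}  B2 = {1, 4, 5}  B3 = {3, 4, 5}  B4 = {2, 3, 5}
Tree: B1–B2, B2–B3, B3–B4
Each bag holds 3 vertices, so the decomposition has width 2, which upper-bounds the treewidth. The edges 6–1–5–4–6 form a cycle, so G is not a tree and its treewidth is at least 2. Hence tw(G) = 2 exactly.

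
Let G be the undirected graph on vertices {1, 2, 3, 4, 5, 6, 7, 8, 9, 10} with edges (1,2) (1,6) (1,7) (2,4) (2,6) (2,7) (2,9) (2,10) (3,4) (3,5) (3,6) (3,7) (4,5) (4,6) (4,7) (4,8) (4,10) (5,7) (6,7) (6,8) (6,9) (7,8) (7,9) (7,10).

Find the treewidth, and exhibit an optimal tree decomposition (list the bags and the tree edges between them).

The largest bag has 4 vertices, giving width 3; this decomposition certifies tw(G) ≤ 3. For the lower bound, the 4 vertices {1, 2, 6, 7} are pairwise adjacent, and any tree decomposition puts a clique entirely inside one bag — forcing width ≥ 3. The upper and lower bounds meet at 3, so that is the treewidth.

Treewidth 3.
One such decomposition:
Bags: B1 = {1, 2, 6, 7}  B2 = {2, 4, 6, 7}  B3 = {2, 4, 7, 10}  B4 = {3, 4, 6, 7}  B5 = {4, 6, 7, 8}  B6 = {3, 4, 5, 7}  B7 = {2, 6, 7, 9}
Tree: B1–B2, B2–B3, B2–B4, B4–B5, B4–B6, B1–B7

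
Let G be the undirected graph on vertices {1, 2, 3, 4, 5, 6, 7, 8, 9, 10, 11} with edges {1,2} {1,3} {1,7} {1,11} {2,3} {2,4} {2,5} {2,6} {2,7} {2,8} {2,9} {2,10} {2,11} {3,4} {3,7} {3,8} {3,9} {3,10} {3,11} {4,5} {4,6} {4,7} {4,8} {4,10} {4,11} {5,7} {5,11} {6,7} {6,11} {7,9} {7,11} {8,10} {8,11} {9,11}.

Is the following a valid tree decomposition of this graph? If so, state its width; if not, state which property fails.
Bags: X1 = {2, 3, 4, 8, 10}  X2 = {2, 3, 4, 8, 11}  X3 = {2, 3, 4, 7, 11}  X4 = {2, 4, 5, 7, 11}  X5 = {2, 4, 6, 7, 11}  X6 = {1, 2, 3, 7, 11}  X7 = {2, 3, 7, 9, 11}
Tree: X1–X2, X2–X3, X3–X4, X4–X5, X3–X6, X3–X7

Yes; width 4.

Every vertex of G appears in some bag (union = {1, 2, 3, 4, 5, 6, 7, 8, 9, 10, 11}); every edge is covered by a bag; and for each vertex v the set of bags containing v is connected in the bag tree. The decomposition is therefore valid. The largest bag has 5 vertices, so the width is 4.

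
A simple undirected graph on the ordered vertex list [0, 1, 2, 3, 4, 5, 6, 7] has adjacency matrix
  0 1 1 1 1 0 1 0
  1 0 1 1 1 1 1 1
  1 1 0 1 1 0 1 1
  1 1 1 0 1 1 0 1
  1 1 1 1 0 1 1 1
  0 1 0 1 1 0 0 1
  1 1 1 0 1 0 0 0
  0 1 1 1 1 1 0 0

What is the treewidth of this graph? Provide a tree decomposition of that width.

The largest bag has 5 vertices, giving width 4; this decomposition certifies tw(G) ≤ 4. Conversely, {0, 1, 2, 3, 4} is a clique of size 5, and the vertices of any clique must share a bag in every tree decomposition; so some bag has ≥ 5 vertices and tw(G) ≥ 4. The upper and lower bounds meet at 4, so that is the treewidth.

Treewidth 4.
One optimal decomposition is:
Bags: B1 = {0, 1, 2, 3, 4}  B2 = {0, 1, 2, 4, 6}  B3 = {1, 2, 3, 4, 7}  B4 = {1, 3, 4, 5, 7}
Tree: B1–B2, B1–B3, B3–B4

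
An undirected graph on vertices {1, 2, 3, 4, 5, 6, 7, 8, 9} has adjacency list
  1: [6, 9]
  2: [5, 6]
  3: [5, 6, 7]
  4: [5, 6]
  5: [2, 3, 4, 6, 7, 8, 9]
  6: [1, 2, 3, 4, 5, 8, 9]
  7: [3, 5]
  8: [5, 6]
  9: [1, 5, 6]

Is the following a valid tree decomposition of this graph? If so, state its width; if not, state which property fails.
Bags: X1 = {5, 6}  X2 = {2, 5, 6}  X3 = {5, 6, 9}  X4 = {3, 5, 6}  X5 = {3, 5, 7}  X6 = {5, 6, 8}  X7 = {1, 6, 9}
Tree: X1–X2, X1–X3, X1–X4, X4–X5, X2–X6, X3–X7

A tree decomposition must satisfy three properties: every vertex lies in some bag; for every edge, both endpoints lie together in some bag; and for every vertex, the bags containing it form a connected subtree. Here vertex 4 appears in no bag, so the decomposition is invalid.

No — vertex 4 appears in no bag.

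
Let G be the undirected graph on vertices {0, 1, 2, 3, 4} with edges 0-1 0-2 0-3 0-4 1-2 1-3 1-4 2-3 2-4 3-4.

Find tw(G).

A width-4 tree decomposition is:
Bags: B1 = {0, 1, 2, 3, 4}
Tree: (single bag)
With just one bag of size 5, the width is 5 − 1 = 4, so tw(G) ≤ 4. For the lower bound, the 5 vertices {0, 1, 2, 3, 4} are pairwise adjacent, and any tree decomposition puts a clique entirely inside one bag — forcing width ≥ 4. Therefore the treewidth is 4.

4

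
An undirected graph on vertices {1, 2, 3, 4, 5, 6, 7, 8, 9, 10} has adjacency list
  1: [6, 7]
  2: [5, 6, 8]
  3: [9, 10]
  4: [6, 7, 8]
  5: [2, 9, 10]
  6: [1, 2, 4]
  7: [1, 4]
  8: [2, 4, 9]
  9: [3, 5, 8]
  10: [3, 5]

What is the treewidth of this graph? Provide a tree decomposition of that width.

Treewidth 2.
One such decomposition:
Bags: B1 = {1, 6, 7}  B2 = {4, 6, 7}  B3 = {2, 4, 6}  B4 = {2, 4, 8}  B5 = {2, 5, 8}  B6 = {5, 8, 9}  B7 = {5, 9, 10}  B8 = {3, 9, 10}
Tree: B1–B2, B2–B3, B3–B4, B4–B5, B5–B6, B6–B7, B7–B8

The largest bag has 3 vertices, giving width 2; this decomposition certifies tw(G) ≤ 2. The edges 1–7–4–6–1 form a cycle, so G is not a tree and its treewidth is at least 2. The upper and lower bounds meet at 2, so that is the treewidth.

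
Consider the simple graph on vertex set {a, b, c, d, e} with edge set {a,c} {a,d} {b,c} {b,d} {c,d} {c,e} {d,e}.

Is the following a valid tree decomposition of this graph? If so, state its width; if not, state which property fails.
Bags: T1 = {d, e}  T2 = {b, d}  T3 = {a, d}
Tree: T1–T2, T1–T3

A tree decomposition must satisfy three properties: every vertex lies in some bag; for every edge, both endpoints lie together in some bag; and for every vertex, the bags containing it form a connected subtree. Here vertex c appears in no bag, so the decomposition is invalid.

No — vertex c appears in no bag.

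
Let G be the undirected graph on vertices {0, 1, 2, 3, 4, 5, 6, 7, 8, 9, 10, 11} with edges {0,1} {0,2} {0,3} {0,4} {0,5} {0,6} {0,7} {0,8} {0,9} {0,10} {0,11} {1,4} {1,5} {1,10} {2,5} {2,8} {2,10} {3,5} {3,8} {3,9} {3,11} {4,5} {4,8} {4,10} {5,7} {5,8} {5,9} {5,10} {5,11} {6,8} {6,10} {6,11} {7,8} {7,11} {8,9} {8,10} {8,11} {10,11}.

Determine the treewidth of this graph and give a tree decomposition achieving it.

Treewidth 4.
Bags: B1 = {0, 3, 5, 8, 11}  B2 = {0, 5, 8, 10, 11}  B3 = {0, 3, 5, 8, 9}  B4 = {0, 4, 5, 8, 10}  B5 = {0, 1, 4, 5, 10}  B6 = {0, 5, 7, 8, 11}  B7 = {0, 2, 5, 8, 10}  B8 = {0, 6, 8, 10, 11}
Tree: B1–B2, B1–B3, B2–B4, B4–B5, B2–B6, B4–B7, B2–B8

The largest bag has 5 vertices, giving width 4; this decomposition certifies tw(G) ≤ 4. For the lower bound, the 5 vertices {0, 3, 5, 8, 9} are pairwise adjacent, and any tree decomposition puts a clique entirely inside one bag — forcing width ≥ 4. Therefore the treewidth is 4.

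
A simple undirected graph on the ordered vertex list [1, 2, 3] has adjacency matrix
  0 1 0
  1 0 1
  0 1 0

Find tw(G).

1

A width-1 tree decomposition is:
Bags: B1 = {2, 3}  B2 = {1, 2}
Tree: B1–B2
Every bag has size at most 2, so the width is 2 − 1 = 1 and tw(G) ≤ 1. Any graph with an edge has treewidth ≥ 1, and G has the edge 2–3. Combining the bounds, tw(G) = 1.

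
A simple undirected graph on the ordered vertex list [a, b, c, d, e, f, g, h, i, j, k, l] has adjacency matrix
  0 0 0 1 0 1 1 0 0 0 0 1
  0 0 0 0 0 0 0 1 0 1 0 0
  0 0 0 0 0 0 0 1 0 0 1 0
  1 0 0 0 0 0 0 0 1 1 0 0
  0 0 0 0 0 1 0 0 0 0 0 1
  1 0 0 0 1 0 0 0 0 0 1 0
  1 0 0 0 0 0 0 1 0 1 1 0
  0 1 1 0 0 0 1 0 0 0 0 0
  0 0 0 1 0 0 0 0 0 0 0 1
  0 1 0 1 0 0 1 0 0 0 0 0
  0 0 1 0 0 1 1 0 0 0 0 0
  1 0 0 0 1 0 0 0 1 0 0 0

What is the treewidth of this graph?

A width-3 tree decomposition is:
Bags: B1 = {e, f, i, l}  B2 = {a, f, i, l}  B3 = {a, d, f, i}  B4 = {a, d, f, k}  B5 = {a, d, g, k}  B6 = {d, g, j, k}  B7 = {c, g, j, k}  B8 = {c, g, h, j}  B9 = {b, c, h, j}
Tree: B1–B2, B2–B3, B3–B4, B4–B5, B5–B6, B6–B7, B7–B8, B8–B9
Every bag has size at most 4, so the width is 4 − 1 = 3 and tw(G) ≤ 3. For the lower bound: the 4 vertex sets {e,i,l}, {f}, {a}, {d,g,j,k} are disjoint, each induces a connected subgraph, and every pair is joined by at least one edge of G. Contracting each set to a single vertex therefore yields K_{4} as a minor, and since treewidth is minor-monotone, tw(G) ≥ tw(K_{4}) = 3. Hence tw(G) = 3 exactly.

3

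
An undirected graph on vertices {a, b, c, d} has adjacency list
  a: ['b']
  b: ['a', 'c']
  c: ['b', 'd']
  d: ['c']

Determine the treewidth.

A width-1 tree decomposition is:
Bags: B1 = {a, b}  B2 = {b, c}  B3 = {c, d}
Tree: B1–B2, B2–B3
The largest bag has 2 vertices, giving width 1; this decomposition certifies tw(G) ≤ 1. G has an edge, so its treewidth is at least 1. The upper and lower bounds meet at 1, so that is the treewidth.

1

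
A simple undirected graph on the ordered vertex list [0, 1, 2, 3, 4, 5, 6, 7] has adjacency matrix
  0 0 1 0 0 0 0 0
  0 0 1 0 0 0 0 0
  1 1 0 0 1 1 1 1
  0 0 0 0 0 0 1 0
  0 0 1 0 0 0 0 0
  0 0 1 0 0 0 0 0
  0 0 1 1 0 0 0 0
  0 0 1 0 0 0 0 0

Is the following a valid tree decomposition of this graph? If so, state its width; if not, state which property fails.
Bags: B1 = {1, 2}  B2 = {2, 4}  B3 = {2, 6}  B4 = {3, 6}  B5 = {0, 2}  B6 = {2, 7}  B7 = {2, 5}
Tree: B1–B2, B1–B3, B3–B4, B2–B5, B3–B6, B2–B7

Vertex coverage: the bags together contain {0, 1, 2, 3, 4, 5, 6, 7}, the full vertex set. Edge coverage: each edge of G has both endpoints in at least one bag. Running intersection: for every vertex, the bags containing it form a connected subtree. All three properties hold, so this is a valid tree decomposition of width max|bag| − 1 = 1, and hence tw(G) ≤ 1.

Yes; width 1.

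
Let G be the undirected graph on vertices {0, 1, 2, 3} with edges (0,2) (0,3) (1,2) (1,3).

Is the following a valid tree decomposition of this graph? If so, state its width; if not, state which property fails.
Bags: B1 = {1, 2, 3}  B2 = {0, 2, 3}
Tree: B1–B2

Yes; width 2.

Every vertex of G appears in some bag (union = {0, 1, 2, 3}); every edge is covered by a bag; and for each vertex v the set of bags containing v is connected in the bag tree. The decomposition is therefore valid. The largest bag has 3 vertices, so the width is 2.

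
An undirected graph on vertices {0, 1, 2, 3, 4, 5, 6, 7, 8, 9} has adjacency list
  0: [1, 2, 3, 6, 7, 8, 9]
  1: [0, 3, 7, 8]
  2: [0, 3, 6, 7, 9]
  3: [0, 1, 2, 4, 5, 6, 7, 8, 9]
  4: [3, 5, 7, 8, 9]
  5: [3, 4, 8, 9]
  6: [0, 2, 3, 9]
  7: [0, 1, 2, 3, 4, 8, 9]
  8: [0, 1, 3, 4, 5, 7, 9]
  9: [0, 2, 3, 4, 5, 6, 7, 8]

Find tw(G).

A width-4 tree decomposition is:
Bags: B1 = {0, 2, 3, 6, 9}  B2 = {0, 2, 3, 7, 9}  B3 = {0, 3, 7, 8, 9}  B4 = {0, 1, 3, 7, 8}  B5 = {3, 4, 7, 8, 9}  B6 = {3, 4, 5, 8, 9}
Tree: B1–B2, B2–B3, B3–B4, B3–B5, B5–B6
The largest bag has 5 vertices, giving width 4; this decomposition certifies tw(G) ≤ 4. For the lower bound, the 5 vertices {0, 1, 3, 7, 8} are pairwise adjacent, and any tree decomposition puts a clique entirely inside one bag — forcing width ≥ 4. Hence tw(G) = 4 exactly.

4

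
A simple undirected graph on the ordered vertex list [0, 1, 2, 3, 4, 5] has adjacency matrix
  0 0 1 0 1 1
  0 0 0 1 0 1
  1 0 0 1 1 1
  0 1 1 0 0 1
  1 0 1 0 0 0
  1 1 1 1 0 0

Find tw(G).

A width-2 tree decomposition is:
Bags: B1 = {2, 3, 5}  B2 = {0, 2, 5}  B3 = {1, 3, 5}  B4 = {0, 2, 4}
Tree: B1–B2, B1–B3, B2–B4
Every bag has size at most 3, so the width is 3 − 1 = 2 and tw(G) ≤ 2. For the lower bound, the 3 vertices {1, 3, 5} are pairwise adjacent, and any tree decomposition puts a clique entirely inside one bag — forcing width ≥ 2. Combining the bounds, tw(G) = 2.

2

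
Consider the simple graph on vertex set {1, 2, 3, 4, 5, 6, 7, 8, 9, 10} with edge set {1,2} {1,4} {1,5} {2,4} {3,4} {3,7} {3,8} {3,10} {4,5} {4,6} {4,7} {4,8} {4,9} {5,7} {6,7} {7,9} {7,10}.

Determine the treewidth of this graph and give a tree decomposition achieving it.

Treewidth 2.
One optimal decomposition is:
Bags: B1 = {3, 4, 7}  B2 = {4, 5, 7}  B3 = {3, 7, 10}  B4 = {1, 4, 5}  B5 = {3, 4, 8}  B6 = {1, 2, 4}  B7 = {4, 6, 7}  B8 = {4, 7, 9}
Tree: B1–B2, B1–B3, B2–B4, B1–B5, B4–B6, B1–B7, B7–B8

Each bag holds 3 vertices, so the decomposition has width 2, which upper-bounds the treewidth. Conversely, {3, 7, 10} is a clique of size 3, and the vertices of any clique must share a bag in every tree decomposition; so some bag has ≥ 3 vertices and tw(G) ≥ 2. Therefore the treewidth is 2.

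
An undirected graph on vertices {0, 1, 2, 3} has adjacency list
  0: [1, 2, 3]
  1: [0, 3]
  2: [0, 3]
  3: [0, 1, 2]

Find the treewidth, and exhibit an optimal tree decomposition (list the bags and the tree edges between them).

Each bag holds 3 vertices, so the decomposition has width 2, which upper-bounds the treewidth. Conversely, {0, 1, 3} is a clique of size 3, and the vertices of any clique must share a bag in every tree decomposition; so some bag has ≥ 3 vertices and tw(G) ≥ 2. The upper and lower bounds meet at 2, so that is the treewidth.

Treewidth 2.
One such decomposition:
Bags: B1 = {0, 1, 3}  B2 = {0, 2, 3}
Tree: B1–B2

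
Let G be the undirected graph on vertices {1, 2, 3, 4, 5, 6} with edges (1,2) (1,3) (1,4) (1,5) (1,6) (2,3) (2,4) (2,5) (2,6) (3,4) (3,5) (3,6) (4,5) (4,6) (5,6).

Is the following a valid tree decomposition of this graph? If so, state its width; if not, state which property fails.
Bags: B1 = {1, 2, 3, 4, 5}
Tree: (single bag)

A tree decomposition must satisfy three properties: every vertex lies in some bag; for every edge, both endpoints lie together in some bag; and for every vertex, the bags containing it form a connected subtree. Here vertex 6 appears in no bag, so the decomposition is invalid.

No — vertex 6 appears in no bag.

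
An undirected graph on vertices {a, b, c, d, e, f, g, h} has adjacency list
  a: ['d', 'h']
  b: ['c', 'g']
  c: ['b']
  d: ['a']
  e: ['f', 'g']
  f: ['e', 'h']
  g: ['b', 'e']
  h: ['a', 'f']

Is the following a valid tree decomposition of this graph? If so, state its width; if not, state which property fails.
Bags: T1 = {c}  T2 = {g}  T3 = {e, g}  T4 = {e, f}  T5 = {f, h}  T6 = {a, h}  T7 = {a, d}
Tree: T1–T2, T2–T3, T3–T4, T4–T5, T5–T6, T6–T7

No — vertex b appears in no bag.

A tree decomposition must satisfy three properties: every vertex lies in some bag; for every edge, both endpoints lie together in some bag; and for every vertex, the bags containing it form a connected subtree. Here vertex b appears in no bag, so the decomposition is invalid.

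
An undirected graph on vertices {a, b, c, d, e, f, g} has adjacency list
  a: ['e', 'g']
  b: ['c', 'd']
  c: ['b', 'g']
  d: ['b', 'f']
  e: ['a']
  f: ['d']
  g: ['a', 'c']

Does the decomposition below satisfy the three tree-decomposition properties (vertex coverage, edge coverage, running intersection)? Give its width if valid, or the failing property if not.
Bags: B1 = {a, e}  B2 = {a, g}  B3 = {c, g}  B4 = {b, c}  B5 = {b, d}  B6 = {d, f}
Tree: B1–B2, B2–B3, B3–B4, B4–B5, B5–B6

Checking the three conditions: (i) the bags cover all of {a, b, c, d, e, f, g}; (ii) for each edge, some bag contains both endpoints; (iii) the bags containing any fixed vertex form a subtree. All hold, so the decomposition is valid with width 2 − 1 = 1.

Yes; width 1.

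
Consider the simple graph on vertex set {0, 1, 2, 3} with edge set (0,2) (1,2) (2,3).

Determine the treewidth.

1

A width-1 tree decomposition is:
Bags: B1 = {0, 2}  B2 = {1, 2}  B3 = {2, 3}
Tree: B1–B2, B1–B3
Each bag holds 2 vertices, so the decomposition has width 1, which upper-bounds the treewidth. Since G has at least one edge (e.g. 2–0), it is not an edgeless graph, so tw(G) ≥ 1. Therefore the treewidth is 1.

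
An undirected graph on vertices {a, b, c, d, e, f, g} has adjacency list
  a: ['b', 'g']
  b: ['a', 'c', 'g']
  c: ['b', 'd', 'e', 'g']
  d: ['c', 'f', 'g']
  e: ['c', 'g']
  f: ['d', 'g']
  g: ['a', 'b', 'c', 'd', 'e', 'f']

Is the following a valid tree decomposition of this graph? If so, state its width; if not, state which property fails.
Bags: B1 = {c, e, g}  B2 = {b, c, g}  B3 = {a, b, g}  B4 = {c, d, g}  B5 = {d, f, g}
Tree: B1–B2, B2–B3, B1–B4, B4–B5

Checking the three conditions: (i) the bags cover all of {a, b, c, d, e, f, g}; (ii) for each edge, some bag contains both endpoints; (iii) the bags containing any fixed vertex form a subtree. All hold, so the decomposition is valid with width 3 − 1 = 2.

Yes; width 2.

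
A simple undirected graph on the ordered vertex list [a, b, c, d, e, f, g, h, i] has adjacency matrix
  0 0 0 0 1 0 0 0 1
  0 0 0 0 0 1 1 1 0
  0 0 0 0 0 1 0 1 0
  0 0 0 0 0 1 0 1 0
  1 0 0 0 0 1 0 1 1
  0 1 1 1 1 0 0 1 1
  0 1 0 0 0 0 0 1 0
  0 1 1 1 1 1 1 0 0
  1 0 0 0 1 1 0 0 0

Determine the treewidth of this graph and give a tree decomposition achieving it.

Each bag holds 3 vertices, so the decomposition has width 2, which upper-bounds the treewidth. Conversely, {b, g, h} is a clique of size 3, and the vertices of any clique must share a bag in every tree decomposition; so some bag has ≥ 3 vertices and tw(G) ≥ 2. Hence tw(G) = 2 exactly.

Treewidth 2.
One such decomposition:
Bags: B1 = {b, f, h}  B2 = {d, f, h}  B3 = {e, f, h}  B4 = {b, g, h}  B5 = {e, f, i}  B6 = {a, e, i}  B7 = {c, f, h}
Tree: B1–B2, B2–B3, B1–B4, B3–B5, B5–B6, B1–B7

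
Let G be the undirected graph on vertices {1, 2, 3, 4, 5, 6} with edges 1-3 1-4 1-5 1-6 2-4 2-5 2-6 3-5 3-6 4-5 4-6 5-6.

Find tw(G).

A width-3 tree decomposition is:
Bags: B1 = {2, 4, 5, 6}  B2 = {1, 4, 5, 6}  B3 = {1, 3, 5, 6}
Tree: B1–B2, B2–B3
Each bag holds 4 vertices, so the decomposition has width 3, which upper-bounds the treewidth. On the other hand G contains the 4-clique {1, 3, 5, 6}. A clique must lie in a single bag of any decomposition, so no decomposition can have width below 3. The upper and lower bounds meet at 3, so that is the treewidth.

3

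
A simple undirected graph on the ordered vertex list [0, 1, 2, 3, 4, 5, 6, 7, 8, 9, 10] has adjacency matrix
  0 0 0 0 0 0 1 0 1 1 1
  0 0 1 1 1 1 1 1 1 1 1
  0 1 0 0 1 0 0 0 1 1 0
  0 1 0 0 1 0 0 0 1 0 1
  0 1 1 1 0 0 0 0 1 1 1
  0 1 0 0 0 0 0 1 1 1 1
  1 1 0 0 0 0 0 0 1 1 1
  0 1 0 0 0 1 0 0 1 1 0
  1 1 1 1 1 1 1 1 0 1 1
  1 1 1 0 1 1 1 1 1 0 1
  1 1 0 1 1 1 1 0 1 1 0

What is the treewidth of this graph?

A width-4 tree decomposition is:
Bags: B1 = {1, 6, 8, 9, 10}  B2 = {1, 4, 8, 9, 10}  B3 = {1, 5, 8, 9, 10}  B4 = {1, 2, 4, 8, 9}  B5 = {1, 5, 7, 8, 9}  B6 = {1, 3, 4, 8, 10}  B7 = {0, 6, 8, 9, 10}
Tree: B1–B2, B1–B3, B2–B4, B3–B5, B2–B6, B1–B7
Each bag holds 5 vertices, so the decomposition has width 4, which upper-bounds the treewidth. Conversely, {0, 6, 8, 9, 10} is a clique of size 5, and the vertices of any clique must share a bag in every tree decomposition; so some bag has ≥ 5 vertices and tw(G) ≥ 4. The upper and lower bounds meet at 4, so that is the treewidth.

4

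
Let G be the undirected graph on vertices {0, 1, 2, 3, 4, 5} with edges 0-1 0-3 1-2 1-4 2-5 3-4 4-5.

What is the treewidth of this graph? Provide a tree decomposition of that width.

Treewidth 2.
One such decomposition:
Bags: B1 = {0, 3, 4}  B2 = {0, 1, 4}  B3 = {1, 4, 5}  B4 = {1, 2, 5}
Tree: B1–B2, B2–B3, B3–B4

Each bag holds 3 vertices, so the decomposition has width 2, which upper-bounds the treewidth. For the lower bound, G contains the cycle 3–0–1–4–3, so G is not a forest; only forests have treewidth ≤ 1, hence tw(G) ≥ 2. The upper and lower bounds meet at 2, so that is the treewidth.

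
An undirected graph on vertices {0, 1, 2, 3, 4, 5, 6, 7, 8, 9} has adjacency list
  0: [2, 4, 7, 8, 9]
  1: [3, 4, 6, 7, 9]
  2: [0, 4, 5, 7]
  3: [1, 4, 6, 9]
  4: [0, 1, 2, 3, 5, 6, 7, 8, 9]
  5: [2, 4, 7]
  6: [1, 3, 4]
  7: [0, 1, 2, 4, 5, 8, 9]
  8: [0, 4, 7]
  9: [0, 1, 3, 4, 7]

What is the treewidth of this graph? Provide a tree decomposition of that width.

Treewidth 3.
One optimal decomposition is:
Bags: B1 = {0, 4, 7, 9}  B2 = {0, 4, 7, 8}  B3 = {0, 2, 4, 7}  B4 = {1, 4, 7, 9}  B5 = {1, 3, 4, 9}  B6 = {1, 3, 4, 6}  B7 = {2, 4, 5, 7}
Tree: B1–B2, B2–B3, B1–B4, B4–B5, B5–B6, B3–B7

The largest bag has 4 vertices, giving width 3; this decomposition certifies tw(G) ≤ 3. Conversely, {1, 3, 4, 9} is a clique of size 4, and the vertices of any clique must share a bag in every tree decomposition; so some bag has ≥ 4 vertices and tw(G) ≥ 3. Hence tw(G) = 3 exactly.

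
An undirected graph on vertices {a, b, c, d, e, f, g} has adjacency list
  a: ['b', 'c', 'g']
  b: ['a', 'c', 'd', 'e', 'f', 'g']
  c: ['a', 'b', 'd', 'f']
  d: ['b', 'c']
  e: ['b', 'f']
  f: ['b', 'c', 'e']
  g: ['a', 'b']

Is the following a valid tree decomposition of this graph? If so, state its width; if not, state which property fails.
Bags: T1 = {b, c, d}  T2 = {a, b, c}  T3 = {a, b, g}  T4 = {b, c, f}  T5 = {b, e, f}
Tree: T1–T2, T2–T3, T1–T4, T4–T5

Yes; width 2.

Checking the three conditions: (i) the bags cover all of {a, b, c, d, e, f, g}; (ii) for each edge, some bag contains both endpoints; (iii) the bags containing any fixed vertex form a subtree. All hold, so the decomposition is valid with width 3 − 1 = 2.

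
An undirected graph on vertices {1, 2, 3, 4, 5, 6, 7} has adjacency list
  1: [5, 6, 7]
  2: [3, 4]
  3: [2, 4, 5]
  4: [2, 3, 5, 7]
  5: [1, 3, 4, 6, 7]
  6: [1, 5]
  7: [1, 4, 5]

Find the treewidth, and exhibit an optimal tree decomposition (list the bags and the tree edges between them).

Treewidth 2.
One such decomposition:
Bags: B1 = {4, 5, 7}  B2 = {3, 4, 5}  B3 = {1, 5, 7}  B4 = {1, 5, 6}  B5 = {2, 3, 4}
Tree: B1–B2, B1–B3, B3–B4, B2–B5

The largest bag has 3 vertices, giving width 2; this decomposition certifies tw(G) ≤ 2. For the lower bound, the 3 vertices {2, 3, 4} are pairwise adjacent, and any tree decomposition puts a clique entirely inside one bag — forcing width ≥ 2. Combining the bounds, tw(G) = 2.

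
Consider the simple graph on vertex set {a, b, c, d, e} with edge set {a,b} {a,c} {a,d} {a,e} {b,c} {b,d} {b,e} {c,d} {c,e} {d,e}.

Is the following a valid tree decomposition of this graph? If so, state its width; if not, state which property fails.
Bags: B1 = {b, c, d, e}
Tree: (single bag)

No — vertex a appears in no bag.

A tree decomposition must satisfy three properties: every vertex lies in some bag; for every edge, both endpoints lie together in some bag; and for every vertex, the bags containing it form a connected subtree. Here vertex a appears in no bag, so the decomposition is invalid.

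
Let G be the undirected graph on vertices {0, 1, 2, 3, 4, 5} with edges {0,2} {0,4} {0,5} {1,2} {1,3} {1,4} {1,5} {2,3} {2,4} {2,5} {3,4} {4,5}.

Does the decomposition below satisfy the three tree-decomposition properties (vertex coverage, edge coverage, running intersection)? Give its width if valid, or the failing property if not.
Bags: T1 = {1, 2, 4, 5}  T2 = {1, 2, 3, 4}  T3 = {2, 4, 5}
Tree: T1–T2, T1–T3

A tree decomposition must satisfy three properties: every vertex lies in some bag; for every edge, both endpoints lie together in some bag; and for every vertex, the bags containing it form a connected subtree. Here vertex 0 appears in no bag, so the decomposition is invalid.

No — vertex 0 appears in no bag.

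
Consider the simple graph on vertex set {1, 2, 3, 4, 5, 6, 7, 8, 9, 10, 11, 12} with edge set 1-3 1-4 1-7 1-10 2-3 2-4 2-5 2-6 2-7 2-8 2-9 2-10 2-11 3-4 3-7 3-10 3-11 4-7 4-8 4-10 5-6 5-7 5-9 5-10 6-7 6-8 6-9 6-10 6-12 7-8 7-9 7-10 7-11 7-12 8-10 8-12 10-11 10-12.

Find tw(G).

4

A width-4 tree decomposition is:
Bags: B1 = {2, 6, 7, 8, 10}  B2 = {2, 4, 7, 8, 10}  B3 = {6, 7, 8, 10, 12}  B4 = {2, 3, 4, 7, 10}  B5 = {1, 3, 4, 7, 10}  B6 = {2, 5, 6, 7, 10}  B7 = {2, 5, 6, 7, 9}  B8 = {2, 3, 7, 10, 11}
Tree: B1–B2, B1–B3, B2–B4, B4–B5, B1–B6, B6–B7, B4–B8
Each bag holds 5 vertices, so the decomposition has width 4, which upper-bounds the treewidth. On the other hand G contains the 5-clique {2, 5, 6, 7, 9}. A clique must lie in a single bag of any decomposition, so no decomposition can have width below 4. Therefore the treewidth is 4.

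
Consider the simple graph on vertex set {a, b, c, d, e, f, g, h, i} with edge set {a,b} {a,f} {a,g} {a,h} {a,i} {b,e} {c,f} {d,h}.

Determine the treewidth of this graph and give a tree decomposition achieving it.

Treewidth 1.
One optimal decomposition is:
Bags: B1 = {a, g}  B2 = {a, h}  B3 = {a, b}  B4 = {a, f}  B5 = {c, f}  B6 = {b, e}  B7 = {a, i}  B8 = {d, h}
Tree: B1–B2, B1–B3, B2–B4, B4–B5, B3–B6, B2–B7, B2–B8

Every bag has size at most 2, so the width is 2 − 1 = 1 and tw(G) ≤ 1. Any graph with an edge has treewidth ≥ 1, and G has the edge a–g. The upper and lower bounds meet at 1, so that is the treewidth.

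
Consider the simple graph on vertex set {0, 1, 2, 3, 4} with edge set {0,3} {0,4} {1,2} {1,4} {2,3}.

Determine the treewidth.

A width-2 tree decomposition is:
Bags: B1 = {0, 1, 4}  B2 = {0, 1, 3}  B3 = {1, 2, 3}
Tree: B1–B2, B2–B3
Each bag holds 3 vertices, so the decomposition has width 2, which upper-bounds the treewidth. The edges 1–4–0–3–2–1 form a cycle, so G is not a tree and its treewidth is at least 2. Hence tw(G) = 2 exactly.

2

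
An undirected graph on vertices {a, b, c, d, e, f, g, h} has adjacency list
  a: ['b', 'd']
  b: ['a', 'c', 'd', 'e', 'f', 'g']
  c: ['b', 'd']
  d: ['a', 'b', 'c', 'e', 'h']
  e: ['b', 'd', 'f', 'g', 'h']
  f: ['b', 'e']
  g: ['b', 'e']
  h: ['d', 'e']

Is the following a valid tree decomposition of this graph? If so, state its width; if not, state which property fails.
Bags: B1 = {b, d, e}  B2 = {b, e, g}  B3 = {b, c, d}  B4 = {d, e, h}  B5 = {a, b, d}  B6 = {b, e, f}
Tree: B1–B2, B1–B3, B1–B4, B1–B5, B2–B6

Checking the three conditions: (i) the bags cover all of {a, b, c, d, e, f, g, h}; (ii) for each edge, some bag contains both endpoints; (iii) the bags containing any fixed vertex form a subtree. All hold, so the decomposition is valid with width 3 − 1 = 2.

Yes; width 2.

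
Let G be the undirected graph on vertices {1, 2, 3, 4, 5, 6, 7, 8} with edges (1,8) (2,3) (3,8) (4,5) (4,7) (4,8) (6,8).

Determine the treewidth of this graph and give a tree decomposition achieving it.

Each bag holds 2 vertices, so the decomposition has width 1, which upper-bounds the treewidth. Any graph with an edge has treewidth ≥ 1, and G has the edge 7–4. The upper and lower bounds meet at 1, so that is the treewidth.

Treewidth 1.
One optimal decomposition is:
Bags: B1 = {4, 7}  B2 = {4, 8}  B3 = {3, 8}  B4 = {1, 8}  B5 = {6, 8}  B6 = {2, 3}  B7 = {4, 5}
Tree: B1–B2, B2–B3, B3–B4, B2–B5, B3–B6, B1–B7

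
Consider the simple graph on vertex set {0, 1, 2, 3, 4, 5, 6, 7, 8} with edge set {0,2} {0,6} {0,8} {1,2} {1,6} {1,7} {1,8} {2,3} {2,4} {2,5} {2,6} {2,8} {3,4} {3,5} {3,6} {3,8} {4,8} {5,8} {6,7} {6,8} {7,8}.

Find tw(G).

A width-3 tree decomposition is:
Bags: B1 = {1, 6, 7, 8}  B2 = {1, 2, 6, 8}  B3 = {2, 3, 6, 8}  B4 = {2, 3, 4, 8}  B5 = {2, 3, 5, 8}  B6 = {0, 2, 6, 8}
Tree: B1–B2, B2–B3, B3–B4, B4–B5, B3–B6
The largest bag has 4 vertices, giving width 3; this decomposition certifies tw(G) ≤ 3. For the lower bound, the 4 vertices {0, 2, 6, 8} are pairwise adjacent, and any tree decomposition puts a clique entirely inside one bag — forcing width ≥ 3. Hence tw(G) = 3 exactly.

3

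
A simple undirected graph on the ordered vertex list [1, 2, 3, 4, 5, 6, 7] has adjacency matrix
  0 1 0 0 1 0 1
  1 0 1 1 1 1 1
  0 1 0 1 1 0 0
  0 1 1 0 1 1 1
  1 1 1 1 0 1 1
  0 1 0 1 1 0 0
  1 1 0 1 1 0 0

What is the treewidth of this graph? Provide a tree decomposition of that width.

The largest bag has 4 vertices, giving width 3; this decomposition certifies tw(G) ≤ 3. Conversely, {1, 2, 5, 7} is a clique of size 4, and the vertices of any clique must share a bag in every tree decomposition; so some bag has ≥ 4 vertices and tw(G) ≥ 3. Therefore the treewidth is 3.

Treewidth 3.
One such decomposition:
Bags: B1 = {2, 4, 5, 7}  B2 = {1, 2, 5, 7}  B3 = {2, 3, 4, 5}  B4 = {2, 4, 5, 6}
Tree: B1–B2, B1–B3, B1–B4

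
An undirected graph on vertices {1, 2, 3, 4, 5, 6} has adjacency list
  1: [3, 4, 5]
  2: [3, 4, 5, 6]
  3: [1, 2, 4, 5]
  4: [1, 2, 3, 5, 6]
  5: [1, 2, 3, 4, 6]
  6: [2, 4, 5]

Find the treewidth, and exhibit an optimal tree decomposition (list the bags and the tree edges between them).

Treewidth 3.
Bags: B1 = {2, 4, 5, 6}  B2 = {2, 3, 4, 5}  B3 = {1, 3, 4, 5}
Tree: B1–B2, B2–B3

Each bag holds 4 vertices, so the decomposition has width 3, which upper-bounds the treewidth. For the lower bound, the 4 vertices {1, 3, 4, 5} are pairwise adjacent, and any tree decomposition puts a clique entirely inside one bag — forcing width ≥ 3. Hence tw(G) = 3 exactly.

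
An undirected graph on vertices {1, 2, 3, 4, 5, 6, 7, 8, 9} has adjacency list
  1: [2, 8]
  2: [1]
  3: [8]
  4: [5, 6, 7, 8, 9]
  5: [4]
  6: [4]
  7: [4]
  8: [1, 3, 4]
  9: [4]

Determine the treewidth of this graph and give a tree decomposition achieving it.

Treewidth 1.
One such decomposition:
Bags: B1 = {4, 5}  B2 = {4, 8}  B3 = {4, 9}  B4 = {4, 6}  B5 = {1, 8}  B6 = {3, 8}  B7 = {4, 7}  B8 = {1, 2}
Tree: B1–B2, B2–B3, B1–B4, B2–B5, B5–B6, B4–B7, B5–B8

Every bag has size at most 2, so the width is 2 − 1 = 1 and tw(G) ≤ 1. G has an edge, so its treewidth is at least 1. Therefore the treewidth is 1.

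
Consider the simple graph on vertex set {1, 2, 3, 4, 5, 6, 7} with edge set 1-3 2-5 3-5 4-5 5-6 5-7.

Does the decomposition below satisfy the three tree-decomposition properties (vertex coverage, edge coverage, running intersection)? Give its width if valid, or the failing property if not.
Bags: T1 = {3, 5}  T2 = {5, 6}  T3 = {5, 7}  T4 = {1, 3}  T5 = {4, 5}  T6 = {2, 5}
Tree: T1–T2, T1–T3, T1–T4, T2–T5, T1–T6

Every vertex of G appears in some bag (union = {1, 2, 3, 4, 5, 6, 7}); every edge is covered by a bag; and for each vertex v the set of bags containing v is connected in the bag tree. The decomposition is therefore valid. The largest bag has 2 vertices, so the width is 1.

Yes; width 1.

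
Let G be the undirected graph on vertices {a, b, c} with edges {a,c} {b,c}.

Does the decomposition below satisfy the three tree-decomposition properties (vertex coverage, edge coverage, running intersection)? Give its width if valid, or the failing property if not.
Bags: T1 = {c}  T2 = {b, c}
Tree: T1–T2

A tree decomposition must satisfy three properties: every vertex lies in some bag; for every edge, both endpoints lie together in some bag; and for every vertex, the bags containing it form a connected subtree. Here vertex a appears in no bag, so the decomposition is invalid.

No — vertex a appears in no bag.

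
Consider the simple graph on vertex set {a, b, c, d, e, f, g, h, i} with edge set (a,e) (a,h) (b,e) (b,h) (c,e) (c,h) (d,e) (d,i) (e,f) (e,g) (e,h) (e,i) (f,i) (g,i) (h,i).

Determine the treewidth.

2

A width-2 tree decomposition is:
Bags: B1 = {e, h, i}  B2 = {a, e, h}  B3 = {c, e, h}  B4 = {e, f, i}  B5 = {d, e, i}  B6 = {b, e, h}  B7 = {e, g, i}
Tree: B1–B2, B2–B3, B1–B4, B4–B5, B3–B6, B4–B7
The largest bag has 3 vertices, giving width 2; this decomposition certifies tw(G) ≤ 2. For the lower bound, the 3 vertices {d, e, i} are pairwise adjacent, and any tree decomposition puts a clique entirely inside one bag — forcing width ≥ 2. Therefore the treewidth is 2.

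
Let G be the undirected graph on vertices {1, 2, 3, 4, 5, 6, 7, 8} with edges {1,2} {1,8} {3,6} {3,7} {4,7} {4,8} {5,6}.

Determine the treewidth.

1

A width-1 tree decomposition is:
Bags: B1 = {1, 2}  B2 = {1, 8}  B3 = {4, 8}  B4 = {4, 7}  B5 = {3, 7}  B6 = {3, 6}  B7 = {5, 6}
Tree: B1–B2, B2–B3, B3–B4, B4–B5, B5–B6, B6–B7
Each bag holds 2 vertices, so the decomposition has width 1, which upper-bounds the treewidth. Any graph with an edge has treewidth ≥ 1, and G has the edge 2–1. Combining the bounds, tw(G) = 1.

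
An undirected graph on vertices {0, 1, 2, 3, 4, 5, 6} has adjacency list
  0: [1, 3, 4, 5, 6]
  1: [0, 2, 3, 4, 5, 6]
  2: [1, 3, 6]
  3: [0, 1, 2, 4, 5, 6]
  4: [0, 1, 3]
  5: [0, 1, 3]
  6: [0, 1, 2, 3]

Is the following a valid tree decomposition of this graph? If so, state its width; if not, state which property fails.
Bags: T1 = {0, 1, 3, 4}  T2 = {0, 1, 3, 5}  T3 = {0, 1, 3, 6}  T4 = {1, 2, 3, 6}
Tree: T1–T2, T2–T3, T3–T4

Yes; width 3.

Vertex coverage: the bags together contain {0, 1, 2, 3, 4, 5, 6}, the full vertex set. Edge coverage: each edge of G has both endpoints in at least one bag. Running intersection: for every vertex, the bags containing it form a connected subtree. All three properties hold, so this is a valid tree decomposition of width max|bag| − 1 = 3, and hence tw(G) ≤ 3.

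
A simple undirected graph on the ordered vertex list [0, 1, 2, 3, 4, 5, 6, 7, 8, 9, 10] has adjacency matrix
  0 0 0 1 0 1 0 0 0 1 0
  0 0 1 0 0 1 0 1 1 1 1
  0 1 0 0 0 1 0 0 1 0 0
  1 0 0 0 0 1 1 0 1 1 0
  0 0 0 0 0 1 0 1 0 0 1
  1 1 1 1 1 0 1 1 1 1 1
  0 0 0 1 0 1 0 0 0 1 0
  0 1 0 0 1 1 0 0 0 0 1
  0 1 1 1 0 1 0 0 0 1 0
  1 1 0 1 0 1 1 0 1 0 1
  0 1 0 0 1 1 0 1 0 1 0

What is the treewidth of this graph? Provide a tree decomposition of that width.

Treewidth 3.
One such decomposition:
Bags: B1 = {3, 5, 8, 9}  B2 = {0, 3, 5, 9}  B3 = {1, 5, 8, 9}  B4 = {3, 5, 6, 9}  B5 = {1, 5, 9, 10}  B6 = {1, 5, 7, 10}  B7 = {1, 2, 5, 8}  B8 = {4, 5, 7, 10}
Tree: B1–B2, B1–B3, B2–B4, B3–B5, B5–B6, B3–B7, B6–B8

Each bag holds 4 vertices, so the decomposition has width 3, which upper-bounds the treewidth. On the other hand G contains the 4-clique {1, 5, 8, 9}. A clique must lie in a single bag of any decomposition, so no decomposition can have width below 3. Hence tw(G) = 3 exactly.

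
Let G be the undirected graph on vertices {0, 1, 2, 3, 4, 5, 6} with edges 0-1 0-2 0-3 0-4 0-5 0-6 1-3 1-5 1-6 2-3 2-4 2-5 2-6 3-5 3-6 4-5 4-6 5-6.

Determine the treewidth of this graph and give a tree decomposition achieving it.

Treewidth 4.
Bags: B1 = {0, 2, 3, 5, 6}  B2 = {0, 2, 4, 5, 6}  B3 = {0, 1, 3, 5, 6}
Tree: B1–B2, B1–B3

Each bag holds 5 vertices, so the decomposition has width 4, which upper-bounds the treewidth. For the lower bound, the 5 vertices {0, 1, 3, 5, 6} are pairwise adjacent, and any tree decomposition puts a clique entirely inside one bag — forcing width ≥ 4. Hence tw(G) = 4 exactly.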